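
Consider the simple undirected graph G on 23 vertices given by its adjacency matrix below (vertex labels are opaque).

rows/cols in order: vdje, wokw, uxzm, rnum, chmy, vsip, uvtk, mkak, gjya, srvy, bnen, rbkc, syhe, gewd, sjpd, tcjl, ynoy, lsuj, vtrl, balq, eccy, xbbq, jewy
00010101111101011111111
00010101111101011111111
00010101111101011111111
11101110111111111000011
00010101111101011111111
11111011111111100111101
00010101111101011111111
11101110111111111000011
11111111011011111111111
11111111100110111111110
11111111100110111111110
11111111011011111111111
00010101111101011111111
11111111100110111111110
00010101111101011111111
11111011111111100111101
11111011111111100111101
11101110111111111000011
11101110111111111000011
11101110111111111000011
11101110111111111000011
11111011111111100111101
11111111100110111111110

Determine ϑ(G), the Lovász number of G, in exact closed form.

Vertex sjpd has 16 neighbors: rnum, vsip, mkak, gjya, srvy, bnen, rbkc, gewd, tcjl, ynoy, lsuj, vtrl, balq, eccy, xbbq, jewy.
Vertex rnum has 17 neighbors: vdje, wokw, uxzm, chmy, vsip, uvtk, gjya, srvy, bnen, rbkc, syhe, gewd, sjpd, tcjl, ynoy, xbbq, jewy.
N(vtrl) = {vdje, wokw, uxzm, chmy, vsip, uvtk, gjya, srvy, bnen, rbkc, syhe, gewd, sjpd, tcjl, ynoy, xbbq, jewy}, |N(vtrl)| = 17.
N(vdje) = {rnum, vsip, mkak, gjya, srvy, bnen, rbkc, gewd, tcjl, ynoy, lsuj, vtrl, balq, eccy, xbbq, jewy}, |N(vdje)| = 16.
Complete 5-partite, parts [7, 6, 4, 4, 2]: perfect, ϑ = α = 7.
≈ 7.000000 (to 6 d.p.).
7 ≤ 7 ≤ 7: collapsed.

7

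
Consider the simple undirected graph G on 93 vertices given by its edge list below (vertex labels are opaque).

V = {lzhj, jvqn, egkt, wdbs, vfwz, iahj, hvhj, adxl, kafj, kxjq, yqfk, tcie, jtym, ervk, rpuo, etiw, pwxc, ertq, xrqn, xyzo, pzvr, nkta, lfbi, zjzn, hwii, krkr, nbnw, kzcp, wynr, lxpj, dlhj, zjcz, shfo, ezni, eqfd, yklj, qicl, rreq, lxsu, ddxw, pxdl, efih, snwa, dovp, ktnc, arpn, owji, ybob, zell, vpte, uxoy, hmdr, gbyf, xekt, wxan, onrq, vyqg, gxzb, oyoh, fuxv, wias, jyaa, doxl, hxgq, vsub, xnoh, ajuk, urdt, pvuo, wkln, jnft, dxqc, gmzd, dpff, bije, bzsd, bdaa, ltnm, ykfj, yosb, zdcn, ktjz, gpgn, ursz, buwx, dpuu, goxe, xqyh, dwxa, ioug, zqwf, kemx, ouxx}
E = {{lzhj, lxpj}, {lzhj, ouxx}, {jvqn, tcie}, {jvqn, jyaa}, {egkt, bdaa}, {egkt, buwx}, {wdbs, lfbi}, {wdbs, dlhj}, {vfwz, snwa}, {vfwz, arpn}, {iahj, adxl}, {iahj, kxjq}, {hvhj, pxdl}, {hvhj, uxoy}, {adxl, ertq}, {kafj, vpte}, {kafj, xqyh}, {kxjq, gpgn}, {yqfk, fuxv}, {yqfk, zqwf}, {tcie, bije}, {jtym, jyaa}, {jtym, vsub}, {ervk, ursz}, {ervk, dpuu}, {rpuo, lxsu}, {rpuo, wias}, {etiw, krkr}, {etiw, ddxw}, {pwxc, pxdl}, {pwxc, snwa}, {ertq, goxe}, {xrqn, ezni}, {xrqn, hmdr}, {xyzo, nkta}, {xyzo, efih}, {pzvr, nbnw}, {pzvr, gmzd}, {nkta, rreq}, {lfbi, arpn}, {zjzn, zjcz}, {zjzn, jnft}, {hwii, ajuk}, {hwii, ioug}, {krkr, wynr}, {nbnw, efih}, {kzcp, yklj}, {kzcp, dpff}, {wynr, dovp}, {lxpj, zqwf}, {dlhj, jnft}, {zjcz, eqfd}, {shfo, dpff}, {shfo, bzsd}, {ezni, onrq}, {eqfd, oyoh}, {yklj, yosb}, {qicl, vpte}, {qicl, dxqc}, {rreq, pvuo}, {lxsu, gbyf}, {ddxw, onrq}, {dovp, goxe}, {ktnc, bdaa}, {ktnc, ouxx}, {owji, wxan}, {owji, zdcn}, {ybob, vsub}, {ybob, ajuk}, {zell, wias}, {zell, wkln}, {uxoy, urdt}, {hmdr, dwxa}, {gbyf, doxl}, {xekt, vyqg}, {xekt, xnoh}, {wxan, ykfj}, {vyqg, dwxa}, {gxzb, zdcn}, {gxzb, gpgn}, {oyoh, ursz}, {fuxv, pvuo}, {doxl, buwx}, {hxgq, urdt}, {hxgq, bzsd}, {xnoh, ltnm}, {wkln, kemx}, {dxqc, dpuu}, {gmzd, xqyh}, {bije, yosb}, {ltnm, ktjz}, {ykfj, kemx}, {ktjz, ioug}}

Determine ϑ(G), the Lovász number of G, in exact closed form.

deg(tcie) = 2; N(tcie) = {jvqn, bije}.
Vertex dovp has 2 neighbors: wynr, goxe.
Vertex qicl has 2 neighbors: vpte, dxqc.
Vertex ioug has 2 neighbors: hwii, ktjz.
deg(v) = 2 for all v (|V|=93); the odd cycle C_{93}.
spec(A) ≈ [2.0, 1.995, 1.982, 1.959, 1.927, 1.887, 1.838, 1.78, 1.715, 1.642, 1.561, 1.473, 1.378, 1.277, 1.17, 1.058, 0.941, 0.82, 0.695, 0.566, 0.436, 0.303, 0.169, 0.034, -0.101, -0.236, -0.369, -0.501, -0.631, -0.758, -0.881, -1.0, -1.115, -1.224, -1.328, -1.426, -1.518, -1.602, -1.679, -1.749, -1.81, -1.864, -1.908, -1.944, -1.972, -1.99, -1.999] (distinct, 3 d.p.).
Lovász: ϑ = −93(-2*cos(pi/93))/(2+-(-1)*2*cos(pi/93)) = 93*cos(pi/93)/(cos(pi/93) + 1).
Numerically 46.48673188.
Lovász sandwich 46 ≤ 93*cos(pi/93)/(cos(pi/93) + 1) ≤ 47: both strict.

93*cos(pi/93)/(cos(pi/93) + 1)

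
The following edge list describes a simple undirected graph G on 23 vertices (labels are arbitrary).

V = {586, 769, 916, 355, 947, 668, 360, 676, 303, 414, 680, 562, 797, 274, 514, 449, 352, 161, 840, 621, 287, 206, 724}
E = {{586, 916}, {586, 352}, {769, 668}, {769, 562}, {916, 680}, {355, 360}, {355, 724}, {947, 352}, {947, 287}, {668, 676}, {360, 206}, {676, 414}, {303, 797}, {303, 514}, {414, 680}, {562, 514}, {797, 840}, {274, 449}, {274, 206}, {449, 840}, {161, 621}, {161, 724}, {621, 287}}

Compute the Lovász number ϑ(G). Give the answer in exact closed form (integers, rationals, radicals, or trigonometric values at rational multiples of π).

Vertex 274 has 2 neighbors: 449, 206.
N(916) = {586, 680}, |N(916)| = 2.
Vertex 414 has 2 neighbors: 676, 680.
deg(586) = 2; N(586) = {916, 352}.
Every vertex has degree 2 (N=23); this is C_{23}, the 23-cycle.
The 12 distinct eigenvalues: [2.0, 1.92583, 1.70884, 1.36511, 0.92013, 0.40691, -0.13648, -0.66976, -1.15336, -1.55142, -1.83442, -1.98137].
−23·(-2*cos(pi/23)) / ((2)−(-2*cos(pi/23))) = 23*cos(pi/23)/(cos(pi/23) + 1) = ϑ(G).
ϑ(G) ≈ 11.44619.
Check 11 ≤ 23*cos(pi/23)/(cos(pi/23) + 1) ≤ 12: both strict.

23*cos(pi/23)/(cos(pi/23) + 1)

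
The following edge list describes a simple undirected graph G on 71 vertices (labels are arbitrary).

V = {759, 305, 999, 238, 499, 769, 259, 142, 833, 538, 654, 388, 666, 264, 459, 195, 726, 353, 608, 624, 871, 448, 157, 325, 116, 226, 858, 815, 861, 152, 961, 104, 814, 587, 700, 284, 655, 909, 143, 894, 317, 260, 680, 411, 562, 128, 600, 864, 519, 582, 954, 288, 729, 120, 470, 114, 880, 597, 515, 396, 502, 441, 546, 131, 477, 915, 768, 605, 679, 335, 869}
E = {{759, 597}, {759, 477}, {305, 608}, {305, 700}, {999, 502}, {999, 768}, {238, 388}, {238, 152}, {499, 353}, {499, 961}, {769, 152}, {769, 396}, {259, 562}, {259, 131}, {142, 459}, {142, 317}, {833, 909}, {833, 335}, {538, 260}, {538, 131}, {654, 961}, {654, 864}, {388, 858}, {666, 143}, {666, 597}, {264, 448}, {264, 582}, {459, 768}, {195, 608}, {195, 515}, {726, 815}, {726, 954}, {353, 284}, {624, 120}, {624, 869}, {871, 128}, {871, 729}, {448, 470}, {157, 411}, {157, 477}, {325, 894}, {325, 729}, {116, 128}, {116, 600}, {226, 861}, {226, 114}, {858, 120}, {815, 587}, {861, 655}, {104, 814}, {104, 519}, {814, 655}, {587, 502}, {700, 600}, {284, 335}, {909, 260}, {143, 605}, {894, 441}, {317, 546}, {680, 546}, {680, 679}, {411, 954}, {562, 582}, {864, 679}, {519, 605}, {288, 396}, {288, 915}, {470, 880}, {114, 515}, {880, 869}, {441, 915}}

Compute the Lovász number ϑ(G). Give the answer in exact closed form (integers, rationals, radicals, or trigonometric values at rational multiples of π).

71*cos(pi/71)/(cos(pi/71) + 1)

Vertex 116 has 2 neighbors: 128, 600.
N(195) = {608, 515}, |N(195)| = 2.
N(499) = {353, 961}, |N(499)| = 2.
deg(502) = 2; N(502) = {999, 587}.
2-regular, N=71; a single 71-cycle (edge-transitive).
The 36 distinct eigenvalues: [2.0, 1.9922, 1.9688, 1.9299, 1.876, 1.8074, 1.7246, 1.6284, 1.5194, 1.3985, 1.2666, 1.1249, 0.9743, 0.8162, 0.6516, 0.4819, 0.3085, 0.1326, -0.0442, -0.2208, -0.3956, -0.5673, -0.7346, -0.8961, -1.0507, -1.1969, -1.3339, -1.4604, -1.5754, -1.6781, -1.7677, -1.8435, -1.9048, -1.9513, -1.9824, -1.998].
ϑ = −N·λ_min/(λ_max−λ_min) = −71·(-2*cos(pi/71))/(2−(-2*cos(pi/71))) = 71*cos(pi/71)/(cos(pi/71) + 1).
≈ 35.48262 (to 5 d.p.).
Lovász sandwich 35 ≤ 71*cos(pi/71)/(cos(pi/71) + 1) ≤ 36: both strict.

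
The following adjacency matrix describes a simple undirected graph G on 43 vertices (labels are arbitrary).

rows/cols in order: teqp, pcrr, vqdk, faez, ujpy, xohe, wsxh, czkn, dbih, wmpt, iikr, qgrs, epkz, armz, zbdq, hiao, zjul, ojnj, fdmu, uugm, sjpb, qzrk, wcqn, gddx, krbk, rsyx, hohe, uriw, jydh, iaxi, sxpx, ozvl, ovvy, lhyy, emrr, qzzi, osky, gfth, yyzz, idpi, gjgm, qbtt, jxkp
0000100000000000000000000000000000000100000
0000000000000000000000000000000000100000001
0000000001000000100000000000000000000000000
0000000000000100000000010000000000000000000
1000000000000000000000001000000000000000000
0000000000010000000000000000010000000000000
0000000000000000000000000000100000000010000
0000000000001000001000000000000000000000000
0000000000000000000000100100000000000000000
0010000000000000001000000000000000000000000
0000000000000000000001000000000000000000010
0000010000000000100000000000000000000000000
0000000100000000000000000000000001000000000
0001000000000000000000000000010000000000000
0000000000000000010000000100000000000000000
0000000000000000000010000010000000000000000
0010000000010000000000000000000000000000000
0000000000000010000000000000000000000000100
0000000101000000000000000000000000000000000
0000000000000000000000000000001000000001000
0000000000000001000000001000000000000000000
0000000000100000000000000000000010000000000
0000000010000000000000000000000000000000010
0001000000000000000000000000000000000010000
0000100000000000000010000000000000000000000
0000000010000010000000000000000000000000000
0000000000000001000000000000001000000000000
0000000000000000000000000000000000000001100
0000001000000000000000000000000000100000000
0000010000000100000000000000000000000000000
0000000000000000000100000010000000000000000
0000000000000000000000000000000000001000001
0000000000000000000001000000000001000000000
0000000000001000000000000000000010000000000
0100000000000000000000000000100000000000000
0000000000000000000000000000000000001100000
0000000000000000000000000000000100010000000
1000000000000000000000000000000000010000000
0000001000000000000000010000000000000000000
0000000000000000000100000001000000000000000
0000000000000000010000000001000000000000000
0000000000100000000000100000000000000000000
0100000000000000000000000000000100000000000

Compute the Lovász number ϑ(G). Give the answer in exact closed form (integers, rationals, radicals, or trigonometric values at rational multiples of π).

N(faez) = {armz, gddx}, |N(faez)| = 2.
Vertex zbdq has 2 neighbors: ojnj, rsyx.
Vertex hohe has 2 neighbors: hiao, sxpx.
N(pcrr) = {emrr, jxkp}, |N(pcrr)| = 2.
Regular of degree 2 on 43 vertices: connected 2-regular on 43 ⇒ C_{43}.
spec(A) ≈ [2.0, 1.979, 1.915, 1.811, 1.668, 1.49, 1.279, 1.042, 0.782, 0.506, 0.219, -0.073, -0.363, -0.646, -0.914, -1.164, -1.388, -1.583, -1.744, -1.868, -1.952, -1.995] (distinct, 3 d.p.).
λ_max=2, λ_min=-2*cos(pi/43); ϑ = −43·λ_min/(λ_max−λ_min) = 43*cos(pi/43)/(cos(pi/43) + 1).
= 21.471284… (decimal).
Check 21 ≤ 43*cos(pi/43)/(cos(pi/43) + 1) ≤ 22: both strict.

43*cos(pi/43)/(cos(pi/43) + 1)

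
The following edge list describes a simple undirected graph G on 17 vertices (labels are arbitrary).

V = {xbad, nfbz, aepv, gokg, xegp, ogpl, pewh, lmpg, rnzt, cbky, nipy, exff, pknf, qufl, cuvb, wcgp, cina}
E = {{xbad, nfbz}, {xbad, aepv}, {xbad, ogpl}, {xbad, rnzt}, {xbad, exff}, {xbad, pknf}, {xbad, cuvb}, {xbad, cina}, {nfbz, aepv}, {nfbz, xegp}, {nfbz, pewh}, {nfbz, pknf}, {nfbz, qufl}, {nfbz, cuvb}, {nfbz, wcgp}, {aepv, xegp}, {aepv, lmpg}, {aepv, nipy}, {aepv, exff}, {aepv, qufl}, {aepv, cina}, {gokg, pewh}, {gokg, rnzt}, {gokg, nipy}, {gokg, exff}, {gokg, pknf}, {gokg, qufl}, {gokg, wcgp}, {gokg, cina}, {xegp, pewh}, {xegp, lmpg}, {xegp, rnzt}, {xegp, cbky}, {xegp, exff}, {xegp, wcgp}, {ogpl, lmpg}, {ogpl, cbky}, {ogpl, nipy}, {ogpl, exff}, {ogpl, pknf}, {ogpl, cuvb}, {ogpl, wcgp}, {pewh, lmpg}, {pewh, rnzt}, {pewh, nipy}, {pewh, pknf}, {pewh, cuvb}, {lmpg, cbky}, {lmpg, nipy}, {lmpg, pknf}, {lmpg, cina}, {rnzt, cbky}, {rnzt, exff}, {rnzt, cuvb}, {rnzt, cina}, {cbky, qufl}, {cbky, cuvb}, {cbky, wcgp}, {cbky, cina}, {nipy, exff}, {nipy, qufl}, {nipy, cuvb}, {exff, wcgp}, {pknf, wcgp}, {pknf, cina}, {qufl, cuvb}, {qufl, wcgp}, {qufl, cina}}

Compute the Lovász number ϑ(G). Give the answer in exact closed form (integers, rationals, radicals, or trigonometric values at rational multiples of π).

sqrt(17)

Vertex pewh has 8 neighbors: nfbz, gokg, xegp, lmpg, rnzt, nipy, pknf, cuvb.
N(cina) = {xbad, aepv, gokg, lmpg, rnzt, cbky, pknf, qufl}, |N(cina)| = 8.
deg(nipy) = 8; N(nipy) = {aepv, gokg, ogpl, pewh, lmpg, exff, qufl, cuvb}.
N(nfbz) = {xbad, aepv, xegp, pewh, pknf, qufl, cuvb, wcgp}, |N(nfbz)| = 8.
Regular of degree 8 on 17 vertices: SR(17,8,3,4) — a Paley graph.
Distinct eigenvalues (to 4 d.p.): [8.0, 1.5616, -2.5616].
Lovász (edge-transitive): ϑ = −17·(-sqrt(17)/2 - 1/2)/((8)−(-sqrt(17)/2 - 1/2)) = sqrt(17).
ϑ(G) ≈ 4.123105626.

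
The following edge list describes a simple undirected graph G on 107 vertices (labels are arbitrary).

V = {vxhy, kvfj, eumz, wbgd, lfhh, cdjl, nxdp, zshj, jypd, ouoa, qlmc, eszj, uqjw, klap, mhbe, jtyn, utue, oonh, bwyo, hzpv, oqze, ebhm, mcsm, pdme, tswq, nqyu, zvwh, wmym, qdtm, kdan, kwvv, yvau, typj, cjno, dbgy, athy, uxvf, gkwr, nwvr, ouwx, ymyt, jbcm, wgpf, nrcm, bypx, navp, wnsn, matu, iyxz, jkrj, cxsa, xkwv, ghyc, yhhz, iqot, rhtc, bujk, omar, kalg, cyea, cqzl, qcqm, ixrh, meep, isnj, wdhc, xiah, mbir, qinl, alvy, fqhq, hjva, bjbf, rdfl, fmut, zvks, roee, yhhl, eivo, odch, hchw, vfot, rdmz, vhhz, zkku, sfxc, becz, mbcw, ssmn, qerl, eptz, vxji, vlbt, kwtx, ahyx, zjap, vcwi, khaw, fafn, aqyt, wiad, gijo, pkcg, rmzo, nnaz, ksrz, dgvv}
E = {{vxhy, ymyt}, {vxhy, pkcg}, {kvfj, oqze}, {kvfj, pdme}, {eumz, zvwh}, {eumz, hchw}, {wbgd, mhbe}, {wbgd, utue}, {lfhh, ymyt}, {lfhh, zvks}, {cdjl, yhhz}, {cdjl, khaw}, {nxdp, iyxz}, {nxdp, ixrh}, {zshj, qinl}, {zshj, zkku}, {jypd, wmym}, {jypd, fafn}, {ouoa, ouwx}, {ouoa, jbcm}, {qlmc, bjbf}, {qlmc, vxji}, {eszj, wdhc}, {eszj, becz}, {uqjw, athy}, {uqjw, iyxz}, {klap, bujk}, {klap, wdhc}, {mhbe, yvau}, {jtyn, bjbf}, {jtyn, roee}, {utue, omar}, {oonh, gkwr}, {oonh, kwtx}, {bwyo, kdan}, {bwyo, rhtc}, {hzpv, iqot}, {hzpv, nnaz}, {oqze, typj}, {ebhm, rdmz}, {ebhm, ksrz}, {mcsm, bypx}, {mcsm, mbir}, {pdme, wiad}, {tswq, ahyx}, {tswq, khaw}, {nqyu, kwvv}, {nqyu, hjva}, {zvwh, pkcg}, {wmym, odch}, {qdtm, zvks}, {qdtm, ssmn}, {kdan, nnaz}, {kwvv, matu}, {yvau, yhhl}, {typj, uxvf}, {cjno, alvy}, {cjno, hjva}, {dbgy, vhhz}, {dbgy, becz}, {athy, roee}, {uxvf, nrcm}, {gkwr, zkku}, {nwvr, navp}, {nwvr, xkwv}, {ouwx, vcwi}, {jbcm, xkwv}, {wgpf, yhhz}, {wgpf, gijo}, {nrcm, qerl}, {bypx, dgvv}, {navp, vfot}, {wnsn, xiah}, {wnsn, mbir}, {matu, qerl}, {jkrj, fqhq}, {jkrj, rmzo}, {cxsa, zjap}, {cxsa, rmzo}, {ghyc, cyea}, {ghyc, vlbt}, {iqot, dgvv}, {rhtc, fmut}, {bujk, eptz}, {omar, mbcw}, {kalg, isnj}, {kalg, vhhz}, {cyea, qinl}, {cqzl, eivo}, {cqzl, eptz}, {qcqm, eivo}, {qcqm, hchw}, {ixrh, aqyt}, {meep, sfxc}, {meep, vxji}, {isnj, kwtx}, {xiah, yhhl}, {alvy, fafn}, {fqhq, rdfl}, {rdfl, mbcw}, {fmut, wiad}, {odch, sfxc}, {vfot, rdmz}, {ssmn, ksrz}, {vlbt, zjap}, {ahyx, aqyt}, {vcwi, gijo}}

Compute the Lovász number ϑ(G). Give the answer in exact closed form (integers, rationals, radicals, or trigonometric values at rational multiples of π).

107*cos(pi/107)/(cos(pi/107) + 1)

Vertex cxsa has 2 neighbors: zjap, rmzo.
N(wnsn) = {xiah, mbir}, |N(wnsn)| = 2.
deg(gijo) = 2; N(gijo) = {wgpf, vcwi}.
deg(ghyc) = 2; N(ghyc) = {cyea, vlbt}.
deg(v) = 2 for all v (|V|=107); connected 2-regular on 107 ⇒ C_{107}.
A has 54 distinct eigenvalues ≈ [2.0, 1.9966, 1.9862, 1.969, 1.9451, 1.9144, 1.8771, 1.8334, 1.7833, 1.7271, 1.665, 1.5971, 1.5237, 1.445, 1.3614, 1.273, 1.1803, 1.0835, 0.983, 0.8791, 0.7721, 0.6625, 0.5506, 0.4369, 0.3216, 0.2052, 0.0881, -0.0294, -0.1467, -0.2635, -0.3794, -0.494, -0.6069, -0.7176, -0.826, -0.9314, -1.0337, -1.1324, -1.2272, -1.3178, -1.4038, -1.485, -1.561, -1.6317, -1.6968, -1.756, -1.8092, -1.8561, -1.8966, -1.9306, -1.9579, -1.9785, -1.9922, -1.9991].
With N=107: ϑ(G) = 107·(-(-1)*2*cos(pi/107))/(2−(-2*cos(pi/107))) = 107*cos(pi/107)/(cos(pi/107) + 1).
Numerically 53.488468432.
Sandwich: α(G)=53 ≤ ϑ(G)=107*cos(pi/107)/(cos(pi/107) + 1) ≤ χ(Ḡ)=54 (both strict).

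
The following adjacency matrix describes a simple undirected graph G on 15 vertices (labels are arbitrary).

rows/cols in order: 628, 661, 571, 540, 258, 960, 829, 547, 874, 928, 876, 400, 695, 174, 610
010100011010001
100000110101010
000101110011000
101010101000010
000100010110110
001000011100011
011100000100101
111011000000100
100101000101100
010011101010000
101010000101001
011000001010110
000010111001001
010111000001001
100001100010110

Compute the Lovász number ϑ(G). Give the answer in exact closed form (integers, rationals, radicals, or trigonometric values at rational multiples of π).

N(628) = {661, 540, 547, 874, 876, 610}, |N(628)| = 6.
Vertex 400 has 6 neighbors: 661, 571, 874, 876, 695, 174.
deg(258) = 6; N(258) = {540, 547, 928, 876, 695, 174}.
deg(876) = 6; N(876) = {628, 571, 258, 928, 400, 610}.
deg(v) = 6 for all v (|V|=15); Kneser-type, 2-subsets of [6].
spec(A) ≈ [6.0, 1.0, -3.0] (distinct, 5 d.p.).
With N=15: ϑ(G) = 15·(-1*(-3))/(6−(-3)) = 5.
ϑ(G) ≈ 5.000000000.

5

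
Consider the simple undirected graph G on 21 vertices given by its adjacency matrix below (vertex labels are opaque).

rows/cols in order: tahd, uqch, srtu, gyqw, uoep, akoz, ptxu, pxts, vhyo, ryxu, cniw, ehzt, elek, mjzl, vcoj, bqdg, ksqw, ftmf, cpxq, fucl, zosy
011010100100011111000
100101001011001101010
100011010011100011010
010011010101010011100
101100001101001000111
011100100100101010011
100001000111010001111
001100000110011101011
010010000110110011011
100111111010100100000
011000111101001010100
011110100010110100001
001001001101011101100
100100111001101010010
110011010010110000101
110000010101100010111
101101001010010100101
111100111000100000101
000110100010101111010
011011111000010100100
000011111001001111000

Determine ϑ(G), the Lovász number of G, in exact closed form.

deg(srtu) = 10; N(srtu) = {tahd, uoep, akoz, pxts, cniw, ehzt, elek, ksqw, ftmf, fucl}.
N(cpxq) = {gyqw, uoep, ptxu, cniw, elek, vcoj, bqdg, ksqw, ftmf, fucl}, |N(cpxq)| = 10.
deg(vcoj) = 10; N(vcoj) = {tahd, uqch, uoep, akoz, pxts, cniw, elek, mjzl, cpxq, zosy}.
Vertex cniw has 10 neighbors: uqch, srtu, ptxu, pxts, vhyo, ryxu, ehzt, vcoj, ksqw, cpxq.
21-vertex 10-regular graph: this is K(7,2), the Kneser graph.
The 3 distinct eigenvalues: [10.0, 1.0, -4.0].
ϑ = −N·λ_min/(λ_max−λ_min) = −21·(-4)/(10−(-4)) = 6.
≈ 6.0000000 (to 7 d.p.).

6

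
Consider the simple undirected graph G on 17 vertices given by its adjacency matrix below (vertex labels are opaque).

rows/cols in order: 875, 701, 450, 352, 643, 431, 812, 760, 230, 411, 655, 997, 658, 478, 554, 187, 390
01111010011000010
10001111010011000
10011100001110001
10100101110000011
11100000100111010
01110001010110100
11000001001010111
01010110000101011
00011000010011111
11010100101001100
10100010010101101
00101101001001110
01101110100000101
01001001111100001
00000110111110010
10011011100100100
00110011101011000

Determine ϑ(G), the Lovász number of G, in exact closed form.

sqrt(17)

N(655) = {875, 450, 812, 411, 997, 478, 554, 390}, |N(655)| = 8.
Vertex 643 has 8 neighbors: 875, 701, 450, 230, 997, 658, 478, 187.
N(658) = {701, 450, 643, 431, 812, 230, 554, 390}, |N(658)| = 8.
Vertex 701 has 8 neighbors: 875, 643, 431, 812, 760, 411, 658, 478.
Every vertex has degree 8 (N=17); strongly regular (17,8,3,4).
Distinct eigenvalues (to 5 d.p.): [8.0, 1.56155, -2.56155].
Lovász (edge-transitive): ϑ = −17·(-sqrt(17)/2 - 1/2)/((8)−(-sqrt(17)/2 - 1/2)) = sqrt(17).
ϑ(G) ≈ 4.12311.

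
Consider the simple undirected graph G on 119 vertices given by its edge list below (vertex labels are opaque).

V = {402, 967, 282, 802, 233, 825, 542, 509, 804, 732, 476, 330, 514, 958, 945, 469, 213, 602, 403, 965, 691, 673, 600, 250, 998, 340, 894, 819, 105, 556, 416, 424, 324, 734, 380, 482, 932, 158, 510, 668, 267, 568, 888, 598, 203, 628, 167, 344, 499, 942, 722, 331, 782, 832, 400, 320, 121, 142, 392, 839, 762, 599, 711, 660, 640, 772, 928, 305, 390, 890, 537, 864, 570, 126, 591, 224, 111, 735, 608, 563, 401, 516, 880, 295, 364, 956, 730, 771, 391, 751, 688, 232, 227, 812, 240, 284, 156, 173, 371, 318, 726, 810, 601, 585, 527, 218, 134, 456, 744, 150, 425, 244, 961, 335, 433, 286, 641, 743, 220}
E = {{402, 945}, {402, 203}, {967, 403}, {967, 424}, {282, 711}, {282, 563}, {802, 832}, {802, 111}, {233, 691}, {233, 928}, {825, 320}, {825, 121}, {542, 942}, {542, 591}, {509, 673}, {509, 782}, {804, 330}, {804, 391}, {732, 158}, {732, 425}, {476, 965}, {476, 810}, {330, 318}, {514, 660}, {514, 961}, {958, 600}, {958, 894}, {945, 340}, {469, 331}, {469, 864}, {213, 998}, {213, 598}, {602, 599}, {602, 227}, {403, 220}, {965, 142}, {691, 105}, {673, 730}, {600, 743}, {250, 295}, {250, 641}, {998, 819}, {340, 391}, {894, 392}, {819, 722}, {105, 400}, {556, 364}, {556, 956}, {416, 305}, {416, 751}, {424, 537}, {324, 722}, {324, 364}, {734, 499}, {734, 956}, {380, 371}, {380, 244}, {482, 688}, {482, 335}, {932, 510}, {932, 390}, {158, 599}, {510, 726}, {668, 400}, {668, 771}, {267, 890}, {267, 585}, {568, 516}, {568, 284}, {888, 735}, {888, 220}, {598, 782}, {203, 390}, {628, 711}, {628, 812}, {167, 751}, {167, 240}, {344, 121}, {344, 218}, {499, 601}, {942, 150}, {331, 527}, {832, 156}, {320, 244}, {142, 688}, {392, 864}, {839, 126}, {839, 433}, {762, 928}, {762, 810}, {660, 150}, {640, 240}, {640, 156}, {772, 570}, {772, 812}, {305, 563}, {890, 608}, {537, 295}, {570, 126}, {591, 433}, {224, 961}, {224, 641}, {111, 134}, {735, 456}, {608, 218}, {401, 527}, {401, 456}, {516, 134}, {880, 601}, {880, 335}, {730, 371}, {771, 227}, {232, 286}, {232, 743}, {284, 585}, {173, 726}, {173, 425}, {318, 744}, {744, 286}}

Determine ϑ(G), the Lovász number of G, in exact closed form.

Vertex 340 has 2 neighbors: 945, 391.
N(732) = {158, 425}, |N(732)| = 2.
Vertex 401 has 2 neighbors: 527, 456.
N(509) = {673, 782}, |N(509)| = 2.
G on 119 vertices is 2-regular; the odd cycle C_{119}.
Distinct eigenvalues (to 6 d.p.): [2.0, 1.997213, 1.988859, 1.974962, 1.95556, 1.930708, 1.900475, 1.864944, 1.824216, 1.778403, 1.727634, 1.672049, 1.611804, 1.547067, 1.478018, 1.404849, 1.327765, 1.24698, 1.162719, 1.075218, 0.984719, 0.891477, 0.795749, 0.697804, 0.597914, 0.496357, 0.393417, 0.28938, 0.184537, 0.079179, -0.026399, -0.131904, -0.237041, -0.341517, -0.445042, -0.547326, -0.648085, -0.747037, -0.843907, -0.938425, -1.030328, -1.119358, -1.205269, -1.287821, -1.366783, -1.441936, -1.51307, -1.579986, -1.642499, -1.700434, -1.75363, -1.801938, -1.845223, -1.883366, -1.916259, -1.943812, -1.965946, -1.982601, -1.993731, -1.999303].
ϑ = −N·λ_min/(λ_max−λ_min) = −119·(-2*cos(pi/119))/(2−(-2*cos(pi/119))) = 119*cos(pi/119)/(cos(pi/119) + 1).
= 59.489632… (decimal).
Sandwich: α(G)=59 ≤ ϑ(G)=119*cos(pi/119)/(cos(pi/119) + 1) ≤ χ(Ḡ)=60 (both strict).

119*cos(pi/119)/(cos(pi/119) + 1)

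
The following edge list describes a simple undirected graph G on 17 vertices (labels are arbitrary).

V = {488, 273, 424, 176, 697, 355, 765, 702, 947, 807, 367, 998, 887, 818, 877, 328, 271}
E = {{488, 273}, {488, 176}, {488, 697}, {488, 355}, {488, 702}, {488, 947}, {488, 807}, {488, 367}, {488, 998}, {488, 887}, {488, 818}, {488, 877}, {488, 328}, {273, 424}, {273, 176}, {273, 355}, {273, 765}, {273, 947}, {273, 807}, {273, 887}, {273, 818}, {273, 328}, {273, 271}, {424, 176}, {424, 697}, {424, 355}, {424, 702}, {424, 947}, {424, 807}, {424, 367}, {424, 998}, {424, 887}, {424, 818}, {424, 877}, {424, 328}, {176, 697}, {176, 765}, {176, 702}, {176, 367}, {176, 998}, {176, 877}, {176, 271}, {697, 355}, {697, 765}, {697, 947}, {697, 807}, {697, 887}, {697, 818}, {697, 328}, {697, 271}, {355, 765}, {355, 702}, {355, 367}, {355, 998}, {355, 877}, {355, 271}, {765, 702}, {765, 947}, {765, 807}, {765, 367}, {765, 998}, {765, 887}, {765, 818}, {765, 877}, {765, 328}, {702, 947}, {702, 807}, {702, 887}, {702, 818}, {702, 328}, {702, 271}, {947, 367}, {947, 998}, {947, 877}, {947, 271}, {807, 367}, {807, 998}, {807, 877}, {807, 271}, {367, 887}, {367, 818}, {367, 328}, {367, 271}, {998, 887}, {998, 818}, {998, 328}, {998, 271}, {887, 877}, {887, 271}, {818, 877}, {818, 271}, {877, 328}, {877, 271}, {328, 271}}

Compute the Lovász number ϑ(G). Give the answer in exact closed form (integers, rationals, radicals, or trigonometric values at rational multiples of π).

N(328) = {488, 273, 424, 697, 765, 702, 367, 998, 877, 271}, |N(328)| = 10.
deg(424) = 13; N(424) = {273, 176, 697, 355, 702, 947, 807, 367, 998, 887, 818, 877, 328}.
N(765) = {273, 176, 697, 355, 702, 947, 807, 367, 998, 887, 818, 877, 328}, |N(765)| = 13.
deg(702) = 11; N(702) = {488, 424, 176, 355, 765, 947, 807, 887, 818, 328, 271}.
K_{7,6,4} (perfect); ϑ(G) = α(G) = max{7,6,4} = 7.
= 7.0000… (decimal).
Check 7 ≤ 7 ≤ 7: collapsed.

7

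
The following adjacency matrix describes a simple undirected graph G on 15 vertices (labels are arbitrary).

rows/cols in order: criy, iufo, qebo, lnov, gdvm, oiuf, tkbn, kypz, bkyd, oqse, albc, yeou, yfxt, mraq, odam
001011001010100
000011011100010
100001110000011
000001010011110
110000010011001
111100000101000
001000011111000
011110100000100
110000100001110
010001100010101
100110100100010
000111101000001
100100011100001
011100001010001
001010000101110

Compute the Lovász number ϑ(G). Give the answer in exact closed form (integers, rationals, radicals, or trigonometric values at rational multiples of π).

N(lnov) = {oiuf, kypz, albc, yeou, yfxt, mraq}, |N(lnov)| = 6.
Vertex albc has 6 neighbors: criy, lnov, gdvm, tkbn, oqse, mraq.
deg(yfxt) = 6; N(yfxt) = {criy, lnov, kypz, bkyd, oqse, odam}.
Vertex criy has 6 neighbors: qebo, gdvm, oiuf, bkyd, albc, yfxt.
6-regular, N=15; Kneser-type, 2-subsets of [6].
A has 3 distinct eigenvalues ≈ [6.0, 1.0, -3.0].
Lovász (edge-transitive): ϑ = −15·(-3)/((6)−(-3)) = 5.
ϑ(G) ≈ 5.000000000.

5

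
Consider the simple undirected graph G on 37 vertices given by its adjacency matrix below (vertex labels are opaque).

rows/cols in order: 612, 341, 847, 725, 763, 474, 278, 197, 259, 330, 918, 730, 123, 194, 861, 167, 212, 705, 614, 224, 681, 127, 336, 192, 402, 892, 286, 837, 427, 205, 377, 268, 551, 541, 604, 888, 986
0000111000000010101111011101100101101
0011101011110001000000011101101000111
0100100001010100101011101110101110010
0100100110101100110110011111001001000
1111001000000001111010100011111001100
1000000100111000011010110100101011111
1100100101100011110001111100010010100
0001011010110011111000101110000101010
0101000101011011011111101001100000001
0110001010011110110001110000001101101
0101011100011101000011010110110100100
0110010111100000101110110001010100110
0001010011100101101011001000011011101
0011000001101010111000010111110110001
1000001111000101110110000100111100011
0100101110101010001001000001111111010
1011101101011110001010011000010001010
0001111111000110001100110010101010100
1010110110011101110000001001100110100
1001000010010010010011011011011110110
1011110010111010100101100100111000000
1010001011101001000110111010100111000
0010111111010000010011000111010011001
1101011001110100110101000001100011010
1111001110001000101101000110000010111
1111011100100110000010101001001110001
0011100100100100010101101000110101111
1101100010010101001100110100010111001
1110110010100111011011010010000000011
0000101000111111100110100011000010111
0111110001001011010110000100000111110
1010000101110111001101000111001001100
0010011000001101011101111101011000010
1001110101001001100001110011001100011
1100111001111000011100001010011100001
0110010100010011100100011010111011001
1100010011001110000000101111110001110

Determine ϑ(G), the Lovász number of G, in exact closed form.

sqrt(37)

deg(681) = 18; N(681) = {612, 847, 725, 763, 474, 259, 918, 730, 123, 861, 212, 224, 127, 336, 892, 427, 205, 377}.
deg(892) = 18; N(892) = {612, 341, 847, 725, 474, 278, 197, 918, 194, 861, 681, 336, 402, 837, 377, 268, 551, 986}.
Vertex 888 has 18 neighbors: 341, 847, 474, 197, 730, 861, 167, 212, 224, 192, 402, 286, 427, 205, 377, 551, 541, 986.
Vertex 861 has 18 neighbors: 612, 278, 197, 259, 330, 194, 167, 212, 705, 224, 681, 892, 427, 205, 377, 268, 888, 986.
18-regular, N=37; Paley(37): SR with (k,λ,μ)=(18,8,9).
The 3 distinct eigenvalues: [18.0, 2.5414, -3.5414].
λ_max=18, λ_min=-sqrt(37)/2 - 1/2; ϑ = −37·λ_min/(λ_max−λ_min) = sqrt(37).
≈ 6.08276 (to 5 d.p.).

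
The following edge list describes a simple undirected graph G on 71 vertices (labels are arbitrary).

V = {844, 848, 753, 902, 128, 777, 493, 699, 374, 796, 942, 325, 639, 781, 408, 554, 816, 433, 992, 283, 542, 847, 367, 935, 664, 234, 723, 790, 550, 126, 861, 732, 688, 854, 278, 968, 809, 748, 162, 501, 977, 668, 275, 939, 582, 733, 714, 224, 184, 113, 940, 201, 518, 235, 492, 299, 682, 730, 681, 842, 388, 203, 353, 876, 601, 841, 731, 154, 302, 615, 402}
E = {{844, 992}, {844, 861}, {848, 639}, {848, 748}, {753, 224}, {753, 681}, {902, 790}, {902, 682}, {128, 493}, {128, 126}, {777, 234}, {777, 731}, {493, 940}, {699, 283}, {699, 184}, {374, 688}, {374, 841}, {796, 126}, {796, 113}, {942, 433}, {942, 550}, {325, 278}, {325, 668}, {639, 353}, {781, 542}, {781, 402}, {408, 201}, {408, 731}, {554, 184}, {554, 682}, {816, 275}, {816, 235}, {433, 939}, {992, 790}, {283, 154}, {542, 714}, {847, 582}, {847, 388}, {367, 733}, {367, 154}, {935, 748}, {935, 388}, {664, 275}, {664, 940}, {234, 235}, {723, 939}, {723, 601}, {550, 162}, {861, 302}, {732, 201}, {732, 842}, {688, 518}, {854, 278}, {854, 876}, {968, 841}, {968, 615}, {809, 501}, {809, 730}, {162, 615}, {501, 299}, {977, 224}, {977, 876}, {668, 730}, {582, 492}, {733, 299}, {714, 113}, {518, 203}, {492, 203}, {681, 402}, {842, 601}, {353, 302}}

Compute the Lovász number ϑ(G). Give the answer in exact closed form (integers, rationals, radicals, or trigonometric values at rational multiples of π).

Vertex 367 has 2 neighbors: 733, 154.
Vertex 501 has 2 neighbors: 809, 299.
Vertex 128 has 2 neighbors: 493, 126.
Vertex 325 has 2 neighbors: 278, 668.
G on 71 vertices is 2-regular; this is C_{71}, the 71-cycle.
A has 36 distinct eigenvalues ≈ [2.0, 1.992, 1.969, 1.93, 1.876, 1.807, 1.725, 1.628, 1.519, 1.398, 1.267, 1.125, 0.974, 0.816, 0.652, 0.482, 0.308, 0.133, -0.044, -0.221, -0.396, -0.567, -0.735, -0.896, -1.051, -1.197, -1.334, -1.46, -1.575, -1.678, -1.768, -1.843, -1.905, -1.951, -1.982, -1.998].
λ_max=2, λ_min=-2*cos(pi/71); ϑ = −71·λ_min/(λ_max−λ_min) = 71*cos(pi/71)/(cos(pi/71) + 1).
ϑ(G) ≈ 35.482618.
Sandwich: α(G)=35 ≤ ϑ(G)=71*cos(pi/71)/(cos(pi/71) + 1) ≤ χ(Ḡ)=36 (both strict).

71*cos(pi/71)/(cos(pi/71) + 1)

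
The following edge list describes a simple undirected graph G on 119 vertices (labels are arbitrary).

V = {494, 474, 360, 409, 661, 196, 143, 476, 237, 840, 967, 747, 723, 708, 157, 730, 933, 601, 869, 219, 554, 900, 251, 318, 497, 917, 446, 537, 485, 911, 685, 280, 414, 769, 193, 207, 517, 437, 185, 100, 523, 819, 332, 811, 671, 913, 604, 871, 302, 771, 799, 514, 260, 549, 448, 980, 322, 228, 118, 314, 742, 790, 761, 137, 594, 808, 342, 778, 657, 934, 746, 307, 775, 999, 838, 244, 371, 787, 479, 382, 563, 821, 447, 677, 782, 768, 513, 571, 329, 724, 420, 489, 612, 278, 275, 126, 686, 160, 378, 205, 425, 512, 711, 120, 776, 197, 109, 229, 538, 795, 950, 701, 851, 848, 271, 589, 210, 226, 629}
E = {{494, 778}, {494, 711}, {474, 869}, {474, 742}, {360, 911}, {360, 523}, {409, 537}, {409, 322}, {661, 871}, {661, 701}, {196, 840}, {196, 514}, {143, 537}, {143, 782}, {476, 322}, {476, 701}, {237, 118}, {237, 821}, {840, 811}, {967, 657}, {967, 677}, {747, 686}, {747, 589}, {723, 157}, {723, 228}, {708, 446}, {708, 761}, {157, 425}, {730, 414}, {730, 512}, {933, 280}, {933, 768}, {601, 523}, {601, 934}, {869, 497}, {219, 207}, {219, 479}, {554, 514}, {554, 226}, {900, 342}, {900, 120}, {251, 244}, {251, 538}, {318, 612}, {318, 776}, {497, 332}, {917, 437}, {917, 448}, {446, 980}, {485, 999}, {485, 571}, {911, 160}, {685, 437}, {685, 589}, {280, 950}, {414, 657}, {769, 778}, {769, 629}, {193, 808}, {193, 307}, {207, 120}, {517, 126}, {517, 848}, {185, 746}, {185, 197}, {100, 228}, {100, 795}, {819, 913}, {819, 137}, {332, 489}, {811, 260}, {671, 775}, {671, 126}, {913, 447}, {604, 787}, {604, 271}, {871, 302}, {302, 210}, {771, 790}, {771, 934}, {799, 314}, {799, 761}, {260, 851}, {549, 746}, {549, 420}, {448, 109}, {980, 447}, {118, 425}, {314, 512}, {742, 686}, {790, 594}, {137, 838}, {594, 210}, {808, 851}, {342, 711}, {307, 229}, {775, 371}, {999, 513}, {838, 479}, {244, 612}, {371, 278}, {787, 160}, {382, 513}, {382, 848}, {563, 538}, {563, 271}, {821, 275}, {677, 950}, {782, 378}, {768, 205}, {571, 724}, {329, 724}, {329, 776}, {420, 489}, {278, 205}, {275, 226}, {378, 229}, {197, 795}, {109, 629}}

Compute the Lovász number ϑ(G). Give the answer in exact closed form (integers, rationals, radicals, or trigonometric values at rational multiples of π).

N(512) = {730, 314}, |N(512)| = 2.
Vertex 967 has 2 neighbors: 657, 677.
N(711) = {494, 342}, |N(711)| = 2.
Vertex 746 has 2 neighbors: 185, 549.
Every vertex has degree 2 (N=119); a single 119-cycle (edge-transitive).
The 60 distinct eigenvalues: [2.0, 1.997213, 1.988859, 1.974962, 1.95556, 1.930708, 1.900475, 1.864944, 1.824216, 1.778403, 1.727634, 1.672049, 1.611804, 1.547067, 1.478018, 1.404849, 1.327765, 1.24698, 1.162719, 1.075218, 0.984719, 0.891477, 0.795749, 0.697804, 0.597914, 0.496357, 0.393417, 0.28938, 0.184537, 0.079179, -0.026399, -0.131904, -0.237041, -0.341517, -0.445042, -0.547326, -0.648085, -0.747037, -0.843907, -0.938425, -1.030328, -1.119358, -1.205269, -1.287821, -1.366783, -1.441936, -1.51307, -1.579986, -1.642499, -1.700434, -1.75363, -1.801938, -1.845223, -1.883366, -1.916259, -1.943812, -1.965946, -1.982601, -1.993731, -1.999303].
−119·(-2*cos(pi/119)) / ((2)−(-2*cos(pi/119))) = 119*cos(pi/119)/(cos(pi/119) + 1) = ϑ(G).
= 59.489631564… (decimal).
Sandwich: α(G)=59 ≤ ϑ(G)=119*cos(pi/119)/(cos(pi/119) + 1) ≤ χ(Ḡ)=60 (both strict).

119*cos(pi/119)/(cos(pi/119) + 1)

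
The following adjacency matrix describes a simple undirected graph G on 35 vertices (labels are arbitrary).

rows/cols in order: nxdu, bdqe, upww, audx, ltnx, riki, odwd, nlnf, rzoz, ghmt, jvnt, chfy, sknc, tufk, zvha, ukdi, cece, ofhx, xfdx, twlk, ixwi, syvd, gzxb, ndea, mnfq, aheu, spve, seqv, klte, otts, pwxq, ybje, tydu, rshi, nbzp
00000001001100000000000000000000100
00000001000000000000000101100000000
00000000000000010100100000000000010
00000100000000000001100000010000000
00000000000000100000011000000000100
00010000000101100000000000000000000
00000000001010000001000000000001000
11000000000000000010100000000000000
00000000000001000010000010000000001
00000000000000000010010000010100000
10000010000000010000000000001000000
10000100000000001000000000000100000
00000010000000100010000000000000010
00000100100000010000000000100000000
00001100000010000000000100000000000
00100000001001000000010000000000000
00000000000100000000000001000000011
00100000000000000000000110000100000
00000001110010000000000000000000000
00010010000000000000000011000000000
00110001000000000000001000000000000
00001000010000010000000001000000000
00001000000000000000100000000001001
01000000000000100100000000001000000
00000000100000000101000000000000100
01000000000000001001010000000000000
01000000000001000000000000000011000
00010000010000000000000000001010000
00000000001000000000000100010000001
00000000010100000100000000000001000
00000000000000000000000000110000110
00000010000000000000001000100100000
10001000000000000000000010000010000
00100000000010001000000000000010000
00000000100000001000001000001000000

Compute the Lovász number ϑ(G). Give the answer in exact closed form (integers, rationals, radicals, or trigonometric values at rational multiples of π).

N(riki) = {audx, chfy, tufk, zvha}, |N(riki)| = 4.
Vertex seqv has 4 neighbors: audx, ghmt, klte, pwxq.
Vertex nxdu has 4 neighbors: nlnf, jvnt, chfy, tydu.
N(twlk) = {audx, odwd, mnfq, aheu}, |N(twlk)| = 4.
Every vertex has degree 4 (N=35); Kneser K(7,3) on C(7,3)=35 vertices.
The 4 distinct eigenvalues: [4.0, 2.0, -1.0, -3.0].
Lovász (edge-transitive): ϑ = −35·(-3)/((4)−(-3)) = 15.
Numerically 15.000000000.

15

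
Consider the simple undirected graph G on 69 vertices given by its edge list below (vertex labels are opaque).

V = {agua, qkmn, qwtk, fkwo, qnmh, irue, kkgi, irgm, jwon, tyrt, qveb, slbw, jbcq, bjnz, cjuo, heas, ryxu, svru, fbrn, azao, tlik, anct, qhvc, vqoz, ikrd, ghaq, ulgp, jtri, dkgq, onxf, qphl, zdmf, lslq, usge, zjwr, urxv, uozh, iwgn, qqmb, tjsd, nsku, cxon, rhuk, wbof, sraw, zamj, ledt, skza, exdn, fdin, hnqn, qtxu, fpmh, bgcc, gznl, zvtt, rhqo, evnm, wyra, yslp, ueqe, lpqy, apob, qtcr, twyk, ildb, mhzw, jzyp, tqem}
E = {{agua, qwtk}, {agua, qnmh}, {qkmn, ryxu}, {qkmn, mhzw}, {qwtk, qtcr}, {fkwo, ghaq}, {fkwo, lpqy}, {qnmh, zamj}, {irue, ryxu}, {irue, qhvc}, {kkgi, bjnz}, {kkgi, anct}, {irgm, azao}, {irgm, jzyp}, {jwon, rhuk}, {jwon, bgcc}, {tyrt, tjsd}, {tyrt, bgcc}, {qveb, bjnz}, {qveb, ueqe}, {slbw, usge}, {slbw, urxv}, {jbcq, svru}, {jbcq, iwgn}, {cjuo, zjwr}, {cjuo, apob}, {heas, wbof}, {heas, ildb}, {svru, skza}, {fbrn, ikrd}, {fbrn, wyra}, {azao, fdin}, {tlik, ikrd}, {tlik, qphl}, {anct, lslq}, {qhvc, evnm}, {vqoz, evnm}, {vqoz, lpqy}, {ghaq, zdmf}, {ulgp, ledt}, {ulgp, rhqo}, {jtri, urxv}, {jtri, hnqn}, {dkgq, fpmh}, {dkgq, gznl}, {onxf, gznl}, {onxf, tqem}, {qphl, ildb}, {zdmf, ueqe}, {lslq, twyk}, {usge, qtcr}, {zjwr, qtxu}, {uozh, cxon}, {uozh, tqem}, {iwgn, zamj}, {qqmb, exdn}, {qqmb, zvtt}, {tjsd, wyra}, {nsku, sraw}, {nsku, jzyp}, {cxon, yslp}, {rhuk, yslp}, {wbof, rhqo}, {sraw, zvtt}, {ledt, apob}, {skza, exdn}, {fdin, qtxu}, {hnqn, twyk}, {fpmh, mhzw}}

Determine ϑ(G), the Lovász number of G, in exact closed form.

69*cos(pi/69)/(cos(pi/69) + 1)

N(bjnz) = {kkgi, qveb}, |N(bjnz)| = 2.
Vertex ryxu has 2 neighbors: qkmn, irue.
deg(dkgq) = 2; N(dkgq) = {fpmh, gznl}.
Vertex uozh has 2 neighbors: cxon, tqem.
69-vertex 2-regular graph: connected 2-regular on 69 ⇒ C_{69}.
Distinct eigenvalues (to 5 d.p.): [2.0, 1.99171, 1.96692, 1.92583, 1.86879, 1.79626, 1.70884, 1.60726, 1.49237, 1.36511, 1.22653, 1.0778, 0.92013, 0.75484, 0.58329, 0.40691, 0.22716, 0.04553, -0.13648, -0.31737, -0.49562, -0.66976, -0.83835, -1.0, -1.15336, -1.29716, -1.43022, -1.55142, -1.65977, -1.75437, -1.83442, -1.89928, -1.9484, -1.98137, -1.99793].
ϑ = −N·λ_min/(λ_max−λ_min) = −69·(-2*cos(pi/69))/(2−(-2*cos(pi/69))) = 69*cos(pi/69)/(cos(pi/69) + 1).
≈ 34.48211 (to 5 d.p.).
α=34, χ(Ḡ)=35; ϑ=69*cos(pi/69)/(cos(pi/69) + 1) lies between (both strict).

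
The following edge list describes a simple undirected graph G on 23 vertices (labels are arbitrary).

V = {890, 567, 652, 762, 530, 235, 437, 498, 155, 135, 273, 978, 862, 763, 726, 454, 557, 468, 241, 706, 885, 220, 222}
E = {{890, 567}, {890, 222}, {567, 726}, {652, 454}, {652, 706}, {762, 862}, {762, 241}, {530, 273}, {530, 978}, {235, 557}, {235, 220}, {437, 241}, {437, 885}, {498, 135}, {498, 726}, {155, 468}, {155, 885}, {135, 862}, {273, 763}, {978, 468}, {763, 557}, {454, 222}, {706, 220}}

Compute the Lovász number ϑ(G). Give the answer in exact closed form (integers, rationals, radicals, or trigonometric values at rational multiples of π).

23*cos(pi/23)/(cos(pi/23) + 1)

Vertex 885 has 2 neighbors: 437, 155.
deg(454) = 2; N(454) = {652, 222}.
N(530) = {273, 978}, |N(530)| = 2.
Vertex 222 has 2 neighbors: 890, 454.
deg(v) = 2 for all v (|V|=23); the odd cycle C_{23}.
The 12 distinct eigenvalues: [2.0, 1.9258, 1.7088, 1.3651, 0.9201, 0.4069, -0.1365, -0.6698, -1.1534, -1.5514, -1.8344, -1.9814].
ϑ = −N·λ_min/(λ_max−λ_min) = −23·(-2*cos(pi/23))/(2−(-2*cos(pi/23))) = 23*cos(pi/23)/(cos(pi/23) + 1).
≈ 11.44619 (to 5 d.p.).
Lovász sandwich 11 ≤ 23*cos(pi/23)/(cos(pi/23) + 1) ≤ 12: both strict.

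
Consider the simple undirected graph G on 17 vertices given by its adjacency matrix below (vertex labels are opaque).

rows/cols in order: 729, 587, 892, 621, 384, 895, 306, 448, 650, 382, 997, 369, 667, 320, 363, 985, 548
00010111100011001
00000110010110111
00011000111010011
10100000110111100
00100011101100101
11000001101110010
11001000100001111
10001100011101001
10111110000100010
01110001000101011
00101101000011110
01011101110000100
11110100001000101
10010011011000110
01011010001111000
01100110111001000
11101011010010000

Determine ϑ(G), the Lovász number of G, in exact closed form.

sqrt(17)

deg(320) = 8; N(320) = {729, 621, 306, 448, 382, 997, 363, 985}.
deg(363) = 8; N(363) = {587, 621, 384, 306, 997, 369, 667, 320}.
deg(621) = 8; N(621) = {729, 892, 650, 382, 369, 667, 320, 363}.
Vertex 587 has 8 neighbors: 895, 306, 382, 369, 667, 363, 985, 548.
17-vertex 8-regular graph: Paley(17): SR with (k,λ,μ)=(8,3,4).
The 3 distinct eigenvalues: [8.0, 1.5616, -2.5616].
Lovász: ϑ = −17(-sqrt(17)/2 - 1/2)/(8+-(-sqrt(17)/2 - 1/2)) = sqrt(17).
≈ 4.123106 (to 6 d.p.).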